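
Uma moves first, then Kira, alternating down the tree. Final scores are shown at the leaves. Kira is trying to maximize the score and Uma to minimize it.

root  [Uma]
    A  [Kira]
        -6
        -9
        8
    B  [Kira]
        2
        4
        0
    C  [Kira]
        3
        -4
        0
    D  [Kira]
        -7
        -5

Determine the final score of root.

-5

A (Kira): max(-6, -9, 8) = 8
B (Kira): max(2, 4, 0) = 4
C (Kira): max(3, -4, 0) = 3
D (Kira): max(-7, -5) = -5
root (Uma): min(8, 4, 3, -5) = -5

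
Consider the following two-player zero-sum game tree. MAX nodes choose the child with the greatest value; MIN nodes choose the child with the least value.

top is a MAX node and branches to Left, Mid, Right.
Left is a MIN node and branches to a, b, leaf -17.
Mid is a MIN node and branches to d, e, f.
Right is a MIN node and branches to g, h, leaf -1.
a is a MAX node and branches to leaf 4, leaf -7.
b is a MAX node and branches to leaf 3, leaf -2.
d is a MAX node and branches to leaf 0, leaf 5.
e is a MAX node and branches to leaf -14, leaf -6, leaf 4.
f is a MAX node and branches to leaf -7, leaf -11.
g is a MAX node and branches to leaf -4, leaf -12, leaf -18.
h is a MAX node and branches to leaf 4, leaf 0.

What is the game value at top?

a (MAX): max(4, -7) = 4
b (MAX): max(3, -2) = 3
Left (MIN): min(4, 3, -17) = -17
d (MAX): max(0, 5) = 5
e (MAX): max(-14, -6, 4) = 4
f (MAX): max(-7, -11) = -7
Mid (MIN): min(5, 4, -7) = -7
g (MAX): max(-4, -12, -18) = -4
h (MAX): max(4, 0) = 4
Right (MIN): min(-4, 4, -1) = -4
top (MAX): max(-17, -7, -4) = -4

-4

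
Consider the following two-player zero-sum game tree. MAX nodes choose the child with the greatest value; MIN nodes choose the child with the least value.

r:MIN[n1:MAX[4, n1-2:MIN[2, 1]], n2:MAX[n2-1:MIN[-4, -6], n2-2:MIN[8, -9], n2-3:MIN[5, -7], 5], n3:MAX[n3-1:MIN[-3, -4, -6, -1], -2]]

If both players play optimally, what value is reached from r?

n1-2 (MIN): min(2, 1) = 1
n1 (MAX): max(4, 1) = 4
n2-1 (MIN): min(-4, -6) = -6
n2-2 (MIN): min(8, -9) = -9
n2-3 (MIN): min(5, -7) = -7
n2 (MAX): max(-6, -9, -7, 5) = 5
n3-1 (MIN): min(-3, -4, -6, -1) = -6
n3 (MAX): max(-6, -2) = -2
r (MIN): min(4, 5, -2) = -2

-2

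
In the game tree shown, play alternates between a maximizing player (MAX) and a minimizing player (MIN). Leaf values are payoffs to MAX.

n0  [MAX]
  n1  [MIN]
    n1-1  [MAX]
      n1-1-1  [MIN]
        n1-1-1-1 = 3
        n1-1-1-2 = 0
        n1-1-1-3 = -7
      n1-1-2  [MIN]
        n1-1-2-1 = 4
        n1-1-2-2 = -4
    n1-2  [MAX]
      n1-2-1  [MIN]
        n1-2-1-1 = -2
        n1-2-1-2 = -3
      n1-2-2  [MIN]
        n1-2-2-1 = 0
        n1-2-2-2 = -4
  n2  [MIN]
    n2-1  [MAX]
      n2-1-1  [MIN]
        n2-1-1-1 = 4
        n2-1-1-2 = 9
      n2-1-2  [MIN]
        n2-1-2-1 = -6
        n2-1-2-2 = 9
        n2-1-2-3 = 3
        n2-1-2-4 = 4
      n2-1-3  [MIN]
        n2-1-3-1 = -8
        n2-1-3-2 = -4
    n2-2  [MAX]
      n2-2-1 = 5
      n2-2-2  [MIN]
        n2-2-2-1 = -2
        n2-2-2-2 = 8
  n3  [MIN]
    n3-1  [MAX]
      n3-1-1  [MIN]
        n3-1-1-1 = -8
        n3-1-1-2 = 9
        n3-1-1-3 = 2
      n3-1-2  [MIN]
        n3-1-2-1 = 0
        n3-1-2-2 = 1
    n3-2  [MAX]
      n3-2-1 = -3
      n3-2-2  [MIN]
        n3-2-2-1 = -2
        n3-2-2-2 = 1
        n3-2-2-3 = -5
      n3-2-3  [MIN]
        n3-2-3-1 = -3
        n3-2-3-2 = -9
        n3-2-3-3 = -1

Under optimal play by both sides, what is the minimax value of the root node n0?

n1-1-1 (MIN): min(3, 0, -7) = -7
n1-1-2 (MIN): min(4, -4) = -4
n1-1 (MAX): max(-7, -4) = -4
n1-2-1 (MIN): min(-2, -3) = -3
n1-2-2 (MIN): min(0, -4) = -4
n1-2 (MAX): max(-3, -4) = -3
n1 (MIN): min(-4, -3) = -4
n2-1-1 (MIN): min(4, 9) = 4
n2-1-2 (MIN): min(-6, 9, 3, 4) = -6
n2-1-3 (MIN): min(-8, -4) = -8
n2-1 (MAX): max(4, -6, -8) = 4
n2-2-2 (MIN): min(-2, 8) = -2
n2-2 (MAX): max(5, -2) = 5
n2 (MIN): min(4, 5) = 4
n3-1-1 (MIN): min(-8, 9, 2) = -8
n3-1-2 (MIN): min(0, 1) = 0
n3-1 (MAX): max(-8, 0) = 0
n3-2-2 (MIN): min(-2, 1, -5) = -5
n3-2-3 (MIN): min(-3, -9, -1) = -9
n3-2 (MAX): max(-3, -5, -9) = -3
n3 (MIN): min(0, -3) = -3
n0 (MAX): max(-4, 4, -3) = 4

4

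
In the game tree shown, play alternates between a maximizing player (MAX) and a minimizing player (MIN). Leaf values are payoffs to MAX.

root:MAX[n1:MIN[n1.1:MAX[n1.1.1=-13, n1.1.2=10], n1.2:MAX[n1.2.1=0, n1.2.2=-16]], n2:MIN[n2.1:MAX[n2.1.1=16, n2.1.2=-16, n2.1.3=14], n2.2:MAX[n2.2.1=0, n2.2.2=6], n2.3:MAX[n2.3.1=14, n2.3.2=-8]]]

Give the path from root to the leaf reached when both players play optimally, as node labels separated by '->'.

n1.1 (MAX): max(-13, 10) = 10
n1.2 (MAX): max(0, -16) = 0
n1 (MIN): min(10, 0) = 0
n2.1 (MAX): max(16, -16, 14) = 16
n2.2 (MAX): max(0, 6) = 6
n2.3 (MAX): max(14, -8) = 14
n2 (MIN): min(16, 6, 14) = 6
root (MAX): max(0, 6) = 6
At root, MAX picks n2 (highest: 6).
At n2, MIN picks n2.2 (lowest: 6).
At n2.2, MAX picks n2.2.2 (highest: 6).
Terminal value 6.

root -> n2 -> n2.2 -> n2.2.2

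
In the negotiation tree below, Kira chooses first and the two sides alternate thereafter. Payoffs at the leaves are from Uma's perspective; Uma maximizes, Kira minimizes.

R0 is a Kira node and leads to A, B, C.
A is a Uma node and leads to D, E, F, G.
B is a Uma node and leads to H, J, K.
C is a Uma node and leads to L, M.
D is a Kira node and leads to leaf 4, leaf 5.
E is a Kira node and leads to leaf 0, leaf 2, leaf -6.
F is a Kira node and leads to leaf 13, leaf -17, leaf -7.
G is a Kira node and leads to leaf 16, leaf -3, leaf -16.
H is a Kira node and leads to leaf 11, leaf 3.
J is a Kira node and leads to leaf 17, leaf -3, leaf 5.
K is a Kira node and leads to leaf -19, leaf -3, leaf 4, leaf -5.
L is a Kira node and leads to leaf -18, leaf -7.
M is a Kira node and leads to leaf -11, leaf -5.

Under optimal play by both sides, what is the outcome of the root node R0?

D (Kira): min(4, 5) = 4
E (Kira): min(0, 2, -6) = -6
F (Kira): min(13, -17, -7) = -17
G (Kira): min(16, -3, -16) = -16
A (Uma): max(4, -6, -17, -16) = 4
H (Kira): min(11, 3) = 3
J (Kira): min(17, -3, 5) = -3
K (Kira): min(-19, -3, 4, -5) = -19
B (Uma): max(3, -3, -19) = 3
L (Kira): min(-18, -7) = -18
M (Kira): min(-11, -5) = -11
C (Uma): max(-18, -11) = -11
R0 (Kira): min(4, 3, -11) = -11

-11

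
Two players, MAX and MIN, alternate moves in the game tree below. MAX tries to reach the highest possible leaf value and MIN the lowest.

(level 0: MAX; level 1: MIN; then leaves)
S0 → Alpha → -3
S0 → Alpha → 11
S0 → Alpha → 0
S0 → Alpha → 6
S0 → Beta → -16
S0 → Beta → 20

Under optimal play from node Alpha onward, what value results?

-3

Alpha (MIN): min(-3, 11, 0, 6) = -3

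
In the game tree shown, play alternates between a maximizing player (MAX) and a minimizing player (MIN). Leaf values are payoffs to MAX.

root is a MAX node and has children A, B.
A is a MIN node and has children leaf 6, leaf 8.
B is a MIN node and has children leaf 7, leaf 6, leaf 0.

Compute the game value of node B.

B (MIN): min(7, 6, 0) = 0

0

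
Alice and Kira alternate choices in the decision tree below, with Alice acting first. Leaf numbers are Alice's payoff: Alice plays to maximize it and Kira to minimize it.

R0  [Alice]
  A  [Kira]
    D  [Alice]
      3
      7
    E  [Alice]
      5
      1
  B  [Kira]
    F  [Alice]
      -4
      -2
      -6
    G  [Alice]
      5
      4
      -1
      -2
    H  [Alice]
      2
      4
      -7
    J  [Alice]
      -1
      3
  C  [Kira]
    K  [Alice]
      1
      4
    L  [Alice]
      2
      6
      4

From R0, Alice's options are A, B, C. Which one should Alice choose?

D (Alice): max(3, 7) = 7
E (Alice): max(5, 1) = 5
A (Kira): min(7, 5) = 5
F (Alice): max(-4, -2, -6) = -2
G (Alice): max(5, 4, -1, -2) = 5
H (Alice): max(2, 4, -7) = 4
J (Alice): max(-1, 3) = 3
B (Kira): min(-2, 5, 4, 3) = -2
K (Alice): max(1, 4) = 4
L (Alice): max(2, 6, 4) = 6
C (Kira): min(4, 6) = 4
R0 (Alice): max(5, -2, 4) = 5
Alice at R0 wants the highest of {A=5, B=-2, C=4}, so chooses A.

A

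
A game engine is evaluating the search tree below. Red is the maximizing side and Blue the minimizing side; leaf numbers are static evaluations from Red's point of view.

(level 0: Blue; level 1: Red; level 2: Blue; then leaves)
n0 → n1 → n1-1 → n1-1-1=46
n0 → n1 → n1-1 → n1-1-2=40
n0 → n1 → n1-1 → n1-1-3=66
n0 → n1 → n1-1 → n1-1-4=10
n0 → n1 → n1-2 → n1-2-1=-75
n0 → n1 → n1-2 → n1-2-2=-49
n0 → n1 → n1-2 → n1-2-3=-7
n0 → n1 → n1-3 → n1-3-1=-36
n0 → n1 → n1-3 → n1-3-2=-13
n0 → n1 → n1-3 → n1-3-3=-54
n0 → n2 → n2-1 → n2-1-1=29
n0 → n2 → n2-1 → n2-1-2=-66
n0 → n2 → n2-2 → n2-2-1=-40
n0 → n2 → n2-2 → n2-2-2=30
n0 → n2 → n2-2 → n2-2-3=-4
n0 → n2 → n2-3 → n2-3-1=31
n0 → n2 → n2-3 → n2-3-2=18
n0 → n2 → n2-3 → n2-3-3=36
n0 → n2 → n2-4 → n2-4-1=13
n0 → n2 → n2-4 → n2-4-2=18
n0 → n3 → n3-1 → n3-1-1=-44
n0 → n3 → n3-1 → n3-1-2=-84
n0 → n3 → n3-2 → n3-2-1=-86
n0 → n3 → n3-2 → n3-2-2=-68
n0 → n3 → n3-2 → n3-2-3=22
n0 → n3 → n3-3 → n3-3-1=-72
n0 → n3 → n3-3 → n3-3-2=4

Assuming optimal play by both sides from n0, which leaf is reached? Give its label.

n3-3-1

n1-1 (Blue): min(46, 40, 66, 10) = 10
n1-2 (Blue): min(-75, -49, -7) = -75
n1-3 (Blue): min(-36, -13, -54) = -54
n1 (Red): max(10, -75, -54) = 10
n2-1 (Blue): min(29, -66) = -66
n2-2 (Blue): min(-40, 30, -4) = -40
n2-3 (Blue): min(31, 18, 36) = 18
n2-4 (Blue): min(13, 18) = 13
n2 (Red): max(-66, -40, 18, 13) = 18
n3-1 (Blue): min(-44, -84) = -84
n3-2 (Blue): min(-86, -68, 22) = -86
n3-3 (Blue): min(-72, 4) = -72
n3 (Red): max(-84, -86, -72) = -72
n0 (Blue): min(10, 18, -72) = -72
At n0, Blue picks n3 (lowest: -72).
At n3, Red picks n3-3 (highest: -72).
At n3-3, Blue picks n3-3-1 (lowest: -72).
Terminal value -72.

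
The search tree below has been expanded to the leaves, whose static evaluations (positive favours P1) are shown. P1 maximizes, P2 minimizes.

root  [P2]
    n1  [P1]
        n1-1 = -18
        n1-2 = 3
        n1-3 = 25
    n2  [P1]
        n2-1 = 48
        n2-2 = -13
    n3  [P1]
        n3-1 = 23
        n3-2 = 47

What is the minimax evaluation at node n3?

47

n3 (P1): max(23, 47) = 47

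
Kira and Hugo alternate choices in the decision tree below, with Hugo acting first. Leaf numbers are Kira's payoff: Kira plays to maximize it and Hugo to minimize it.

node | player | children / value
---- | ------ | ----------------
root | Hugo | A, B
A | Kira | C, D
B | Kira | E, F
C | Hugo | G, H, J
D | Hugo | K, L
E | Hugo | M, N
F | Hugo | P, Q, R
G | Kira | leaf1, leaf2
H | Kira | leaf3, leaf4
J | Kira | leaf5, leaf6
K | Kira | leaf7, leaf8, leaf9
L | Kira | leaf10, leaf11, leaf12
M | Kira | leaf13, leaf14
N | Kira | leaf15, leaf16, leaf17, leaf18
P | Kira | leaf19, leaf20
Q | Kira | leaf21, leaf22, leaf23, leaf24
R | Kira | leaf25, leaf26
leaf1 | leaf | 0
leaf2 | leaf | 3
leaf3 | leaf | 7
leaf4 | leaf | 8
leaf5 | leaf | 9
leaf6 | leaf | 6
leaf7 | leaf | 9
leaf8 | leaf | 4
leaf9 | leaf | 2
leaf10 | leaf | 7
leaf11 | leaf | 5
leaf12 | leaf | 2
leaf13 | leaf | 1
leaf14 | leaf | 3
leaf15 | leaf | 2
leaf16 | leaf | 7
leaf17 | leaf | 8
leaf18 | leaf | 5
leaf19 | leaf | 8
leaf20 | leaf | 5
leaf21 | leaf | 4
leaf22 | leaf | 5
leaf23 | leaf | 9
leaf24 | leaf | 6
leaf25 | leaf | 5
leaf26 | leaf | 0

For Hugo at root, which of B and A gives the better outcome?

B

M (Kira): max(1, 3) = 3
N (Kira): max(2, 7, 8, 5) = 8
E (Hugo): min(3, 8) = 3
P (Kira): max(8, 5) = 8
Q (Kira): max(4, 5, 9, 6) = 9
R (Kira): max(5, 0) = 5
F (Hugo): min(8, 9, 5) = 5
B (Kira): max(3, 5) = 5
G (Kira): max(0, 3) = 3
H (Kira): max(7, 8) = 8
J (Kira): max(9, 6) = 9
C (Hugo): min(3, 8, 9) = 3
K (Kira): max(9, 4, 2) = 9
L (Kira): max(7, 5, 2) = 7
D (Hugo): min(9, 7) = 7
A (Kira): max(3, 7) = 7
Hugo prefers the lower value; B=5, A=7. B is better since 5 < 7.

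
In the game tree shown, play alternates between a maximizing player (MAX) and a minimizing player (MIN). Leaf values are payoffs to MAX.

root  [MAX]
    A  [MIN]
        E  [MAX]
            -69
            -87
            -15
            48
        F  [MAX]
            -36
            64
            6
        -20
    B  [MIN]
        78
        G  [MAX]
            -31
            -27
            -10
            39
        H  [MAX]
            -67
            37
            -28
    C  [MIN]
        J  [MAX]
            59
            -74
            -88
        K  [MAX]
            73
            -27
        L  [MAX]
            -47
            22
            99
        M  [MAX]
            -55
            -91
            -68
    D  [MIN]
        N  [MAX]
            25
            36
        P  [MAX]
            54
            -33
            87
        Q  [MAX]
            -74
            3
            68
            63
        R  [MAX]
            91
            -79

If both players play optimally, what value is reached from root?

37

E (MAX): max(-69, -87, -15, 48) = 48
F (MAX): max(-36, 64, 6) = 64
A (MIN): min(48, 64, -20) = -20
G (MAX): max(-31, -27, -10, 39) = 39
H (MAX): max(-67, 37, -28) = 37
B (MIN): min(78, 39, 37) = 37
J (MAX): max(59, -74, -88) = 59
K (MAX): max(73, -27) = 73
L (MAX): max(-47, 22, 99) = 99
M (MAX): max(-55, -91, -68) = -55
C (MIN): min(59, 73, 99, -55) = -55
N (MAX): max(25, 36) = 36
P (MAX): max(54, -33, 87) = 87
Q (MAX): max(-74, 3, 68, 63) = 68
R (MAX): max(91, -79) = 91
D (MIN): min(36, 87, 68, 91) = 36
root (MAX): max(-20, 37, -55, 36) = 37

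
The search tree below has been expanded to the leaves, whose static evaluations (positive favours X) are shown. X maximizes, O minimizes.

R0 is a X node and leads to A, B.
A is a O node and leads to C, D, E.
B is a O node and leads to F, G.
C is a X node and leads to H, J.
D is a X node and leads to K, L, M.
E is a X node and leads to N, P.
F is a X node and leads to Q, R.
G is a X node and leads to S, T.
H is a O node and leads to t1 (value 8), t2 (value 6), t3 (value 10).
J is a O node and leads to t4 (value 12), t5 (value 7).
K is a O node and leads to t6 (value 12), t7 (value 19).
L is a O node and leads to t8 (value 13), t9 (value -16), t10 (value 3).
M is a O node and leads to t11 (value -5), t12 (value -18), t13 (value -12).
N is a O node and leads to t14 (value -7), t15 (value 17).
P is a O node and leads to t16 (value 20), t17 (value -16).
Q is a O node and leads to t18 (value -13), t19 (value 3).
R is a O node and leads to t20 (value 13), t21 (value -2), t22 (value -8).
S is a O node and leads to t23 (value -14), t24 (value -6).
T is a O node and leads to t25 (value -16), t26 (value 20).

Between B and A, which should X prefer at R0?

Q (O): min(-13, 3) = -13
R (O): min(13, -2, -8) = -8
F (X): max(-13, -8) = -8
S (O): min(-14, -6) = -14
T (O): min(-16, 20) = -16
G (X): max(-14, -16) = -14
B (O): min(-8, -14) = -14
H (O): min(8, 6, 10) = 6
J (O): min(12, 7) = 7
C (X): max(6, 7) = 7
K (O): min(12, 19) = 12
L (O): min(13, -16, 3) = -16
M (O): min(-5, -18, -12) = -18
D (X): max(12, -16, -18) = 12
N (O): min(-7, 17) = -7
P (O): min(20, -16) = -16
E (X): max(-7, -16) = -7
A (O): min(7, 12, -7) = -7
X prefers the higher value; B=-14, A=-7. A is better since -7 > -14.

A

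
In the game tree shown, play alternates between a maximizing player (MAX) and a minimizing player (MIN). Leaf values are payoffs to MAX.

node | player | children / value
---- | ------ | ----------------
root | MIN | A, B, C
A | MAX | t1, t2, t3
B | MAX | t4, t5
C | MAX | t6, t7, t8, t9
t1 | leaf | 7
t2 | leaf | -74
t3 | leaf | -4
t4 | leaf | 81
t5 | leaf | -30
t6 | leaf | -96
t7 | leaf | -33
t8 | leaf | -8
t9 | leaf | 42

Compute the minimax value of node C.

42

C (MAX): max(-96, -33, -8, 42) = 42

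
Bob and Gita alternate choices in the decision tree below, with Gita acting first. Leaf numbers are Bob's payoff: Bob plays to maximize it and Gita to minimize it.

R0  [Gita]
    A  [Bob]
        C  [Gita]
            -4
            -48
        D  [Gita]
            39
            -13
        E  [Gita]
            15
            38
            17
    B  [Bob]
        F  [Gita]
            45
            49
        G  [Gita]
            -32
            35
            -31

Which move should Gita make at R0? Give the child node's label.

A

C (Gita): min(-4, -48) = -48
D (Gita): min(39, -13) = -13
E (Gita): min(15, 38, 17) = 15
A (Bob): max(-48, -13, 15) = 15
F (Gita): min(45, 49) = 45
G (Gita): min(-32, 35, -31) = -32
B (Bob): max(45, -32) = 45
R0 (Gita): min(15, 45) = 15
Gita at R0 wants the lowest of {A=15, B=45}, so chooses A.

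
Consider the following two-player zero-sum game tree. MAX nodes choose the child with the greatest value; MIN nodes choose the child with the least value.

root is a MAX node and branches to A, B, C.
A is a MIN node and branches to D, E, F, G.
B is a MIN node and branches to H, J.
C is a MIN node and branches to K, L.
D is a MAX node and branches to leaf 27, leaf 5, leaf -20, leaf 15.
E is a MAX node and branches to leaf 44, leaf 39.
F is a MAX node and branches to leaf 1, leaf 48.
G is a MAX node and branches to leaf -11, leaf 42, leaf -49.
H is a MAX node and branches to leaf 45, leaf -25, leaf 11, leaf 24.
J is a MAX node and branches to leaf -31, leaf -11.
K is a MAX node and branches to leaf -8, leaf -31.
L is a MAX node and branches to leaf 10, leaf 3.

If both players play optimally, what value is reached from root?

27

D (MAX): max(27, 5, -20, 15) = 27
E (MAX): max(44, 39) = 44
F (MAX): max(1, 48) = 48
G (MAX): max(-11, 42, -49) = 42
A (MIN): min(27, 44, 48, 42) = 27
H (MAX): max(45, -25, 11, 24) = 45
J (MAX): max(-31, -11) = -11
B (MIN): min(45, -11) = -11
K (MAX): max(-8, -31) = -8
L (MAX): max(10, 3) = 10
C (MIN): min(-8, 10) = -8
root (MAX): max(27, -11, -8) = 27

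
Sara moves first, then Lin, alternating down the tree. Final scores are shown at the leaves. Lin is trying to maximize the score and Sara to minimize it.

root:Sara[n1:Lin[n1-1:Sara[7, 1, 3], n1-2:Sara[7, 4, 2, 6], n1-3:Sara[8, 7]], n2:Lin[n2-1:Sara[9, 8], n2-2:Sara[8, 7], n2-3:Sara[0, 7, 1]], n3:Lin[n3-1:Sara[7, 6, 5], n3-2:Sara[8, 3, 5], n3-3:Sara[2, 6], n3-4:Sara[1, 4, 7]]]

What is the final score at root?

n1-1 (Sara): min(7, 1, 3) = 1
n1-2 (Sara): min(7, 4, 2, 6) = 2
n1-3 (Sara): min(8, 7) = 7
n1 (Lin): max(1, 2, 7) = 7
n2-1 (Sara): min(9, 8) = 8
n2-2 (Sara): min(8, 7) = 7
n2-3 (Sara): min(0, 7, 1) = 0
n2 (Lin): max(8, 7, 0) = 8
n3-1 (Sara): min(7, 6, 5) = 5
n3-2 (Sara): min(8, 3, 5) = 3
n3-3 (Sara): min(2, 6) = 2
n3-4 (Sara): min(1, 4, 7) = 1
n3 (Lin): max(5, 3, 2, 1) = 5
root (Sara): min(7, 8, 5) = 5

5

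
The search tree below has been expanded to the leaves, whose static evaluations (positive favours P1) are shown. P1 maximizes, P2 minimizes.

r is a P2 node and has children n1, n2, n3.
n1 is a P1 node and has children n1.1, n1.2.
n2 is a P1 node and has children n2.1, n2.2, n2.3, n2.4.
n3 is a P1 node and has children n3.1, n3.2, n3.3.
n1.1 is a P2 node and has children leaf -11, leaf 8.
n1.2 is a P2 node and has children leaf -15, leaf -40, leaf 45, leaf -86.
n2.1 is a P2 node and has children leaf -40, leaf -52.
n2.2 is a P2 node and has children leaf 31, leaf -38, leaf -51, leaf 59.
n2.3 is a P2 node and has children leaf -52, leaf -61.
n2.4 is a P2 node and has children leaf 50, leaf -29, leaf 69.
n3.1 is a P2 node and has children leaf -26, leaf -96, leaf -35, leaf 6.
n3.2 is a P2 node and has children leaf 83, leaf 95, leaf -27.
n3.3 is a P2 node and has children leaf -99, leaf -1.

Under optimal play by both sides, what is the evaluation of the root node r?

n1.1 (P2): min(-11, 8) = -11
n1.2 (P2): min(-15, -40, 45, -86) = -86
n1 (P1): max(-11, -86) = -11
n2.1 (P2): min(-40, -52) = -52
n2.2 (P2): min(31, -38, -51, 59) = -51
n2.3 (P2): min(-52, -61) = -61
n2.4 (P2): min(50, -29, 69) = -29
n2 (P1): max(-52, -51, -61, -29) = -29
n3.1 (P2): min(-26, -96, -35, 6) = -96
n3.2 (P2): min(83, 95, -27) = -27
n3.3 (P2): min(-99, -1) = -99
n3 (P1): max(-96, -27, -99) = -27
r (P2): min(-11, -29, -27) = -29

-29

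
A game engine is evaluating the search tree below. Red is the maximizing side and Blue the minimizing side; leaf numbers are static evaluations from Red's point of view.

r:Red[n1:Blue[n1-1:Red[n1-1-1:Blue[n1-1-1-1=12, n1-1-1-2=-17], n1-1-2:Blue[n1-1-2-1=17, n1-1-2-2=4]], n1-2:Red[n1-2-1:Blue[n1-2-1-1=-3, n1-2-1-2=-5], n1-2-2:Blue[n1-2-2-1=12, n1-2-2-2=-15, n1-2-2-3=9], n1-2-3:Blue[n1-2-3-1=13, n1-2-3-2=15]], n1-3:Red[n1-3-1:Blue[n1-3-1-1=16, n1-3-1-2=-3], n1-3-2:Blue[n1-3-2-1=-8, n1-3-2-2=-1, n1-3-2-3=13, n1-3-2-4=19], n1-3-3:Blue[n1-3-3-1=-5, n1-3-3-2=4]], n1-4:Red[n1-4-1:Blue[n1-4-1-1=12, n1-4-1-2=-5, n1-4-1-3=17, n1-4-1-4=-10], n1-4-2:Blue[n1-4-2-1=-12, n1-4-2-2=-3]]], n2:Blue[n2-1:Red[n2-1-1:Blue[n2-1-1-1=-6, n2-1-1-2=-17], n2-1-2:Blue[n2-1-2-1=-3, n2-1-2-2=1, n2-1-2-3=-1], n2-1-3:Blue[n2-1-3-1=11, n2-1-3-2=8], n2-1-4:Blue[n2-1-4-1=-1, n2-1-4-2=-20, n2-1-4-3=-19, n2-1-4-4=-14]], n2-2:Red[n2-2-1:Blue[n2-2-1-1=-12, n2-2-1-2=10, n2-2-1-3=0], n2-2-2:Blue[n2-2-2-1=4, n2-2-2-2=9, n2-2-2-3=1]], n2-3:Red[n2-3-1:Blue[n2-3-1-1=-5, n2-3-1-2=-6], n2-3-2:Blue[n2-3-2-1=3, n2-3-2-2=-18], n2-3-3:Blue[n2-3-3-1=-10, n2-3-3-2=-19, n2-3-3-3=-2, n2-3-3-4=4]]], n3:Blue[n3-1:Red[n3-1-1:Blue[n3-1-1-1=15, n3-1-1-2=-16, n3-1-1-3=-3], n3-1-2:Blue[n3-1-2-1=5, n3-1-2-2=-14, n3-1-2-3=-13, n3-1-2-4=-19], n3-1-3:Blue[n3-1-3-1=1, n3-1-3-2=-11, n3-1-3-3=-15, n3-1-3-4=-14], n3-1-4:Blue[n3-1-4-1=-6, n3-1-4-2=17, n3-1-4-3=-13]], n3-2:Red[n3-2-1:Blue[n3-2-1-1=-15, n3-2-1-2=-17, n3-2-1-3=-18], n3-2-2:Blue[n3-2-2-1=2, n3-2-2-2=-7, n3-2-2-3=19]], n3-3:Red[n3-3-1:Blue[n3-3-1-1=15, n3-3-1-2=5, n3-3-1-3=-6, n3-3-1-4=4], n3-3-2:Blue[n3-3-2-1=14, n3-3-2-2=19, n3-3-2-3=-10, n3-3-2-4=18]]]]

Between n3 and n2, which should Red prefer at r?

n2

n3-1-1 (Blue): min(15, -16, -3) = -16
n3-1-2 (Blue): min(5, -14, -13, -19) = -19
n3-1-3 (Blue): min(1, -11, -15, -14) = -15
n3-1-4 (Blue): min(-6, 17, -13) = -13
n3-1 (Red): max(-16, -19, -15, -13) = -13
n3-2-1 (Blue): min(-15, -17, -18) = -18
n3-2-2 (Blue): min(2, -7, 19) = -7
n3-2 (Red): max(-18, -7) = -7
n3-3-1 (Blue): min(15, 5, -6, 4) = -6
n3-3-2 (Blue): min(14, 19, -10, 18) = -10
n3-3 (Red): max(-6, -10) = -6
n3 (Blue): min(-13, -7, -6) = -13
n2-1-1 (Blue): min(-6, -17) = -17
n2-1-2 (Blue): min(-3, 1, -1) = -3
n2-1-3 (Blue): min(11, 8) = 8
n2-1-4 (Blue): min(-1, -20, -19, -14) = -20
n2-1 (Red): max(-17, -3, 8, -20) = 8
n2-2-1 (Blue): min(-12, 10, 0) = -12
n2-2-2 (Blue): min(4, 9, 1) = 1
n2-2 (Red): max(-12, 1) = 1
n2-3-1 (Blue): min(-5, -6) = -6
n2-3-2 (Blue): min(3, -18) = -18
n2-3-3 (Blue): min(-10, -19, -2, 4) = -19
n2-3 (Red): max(-6, -18, -19) = -6
n2 (Blue): min(8, 1, -6) = -6
Red prefers the higher value; n3=-13, n2=-6. n2 is better since -6 > -13.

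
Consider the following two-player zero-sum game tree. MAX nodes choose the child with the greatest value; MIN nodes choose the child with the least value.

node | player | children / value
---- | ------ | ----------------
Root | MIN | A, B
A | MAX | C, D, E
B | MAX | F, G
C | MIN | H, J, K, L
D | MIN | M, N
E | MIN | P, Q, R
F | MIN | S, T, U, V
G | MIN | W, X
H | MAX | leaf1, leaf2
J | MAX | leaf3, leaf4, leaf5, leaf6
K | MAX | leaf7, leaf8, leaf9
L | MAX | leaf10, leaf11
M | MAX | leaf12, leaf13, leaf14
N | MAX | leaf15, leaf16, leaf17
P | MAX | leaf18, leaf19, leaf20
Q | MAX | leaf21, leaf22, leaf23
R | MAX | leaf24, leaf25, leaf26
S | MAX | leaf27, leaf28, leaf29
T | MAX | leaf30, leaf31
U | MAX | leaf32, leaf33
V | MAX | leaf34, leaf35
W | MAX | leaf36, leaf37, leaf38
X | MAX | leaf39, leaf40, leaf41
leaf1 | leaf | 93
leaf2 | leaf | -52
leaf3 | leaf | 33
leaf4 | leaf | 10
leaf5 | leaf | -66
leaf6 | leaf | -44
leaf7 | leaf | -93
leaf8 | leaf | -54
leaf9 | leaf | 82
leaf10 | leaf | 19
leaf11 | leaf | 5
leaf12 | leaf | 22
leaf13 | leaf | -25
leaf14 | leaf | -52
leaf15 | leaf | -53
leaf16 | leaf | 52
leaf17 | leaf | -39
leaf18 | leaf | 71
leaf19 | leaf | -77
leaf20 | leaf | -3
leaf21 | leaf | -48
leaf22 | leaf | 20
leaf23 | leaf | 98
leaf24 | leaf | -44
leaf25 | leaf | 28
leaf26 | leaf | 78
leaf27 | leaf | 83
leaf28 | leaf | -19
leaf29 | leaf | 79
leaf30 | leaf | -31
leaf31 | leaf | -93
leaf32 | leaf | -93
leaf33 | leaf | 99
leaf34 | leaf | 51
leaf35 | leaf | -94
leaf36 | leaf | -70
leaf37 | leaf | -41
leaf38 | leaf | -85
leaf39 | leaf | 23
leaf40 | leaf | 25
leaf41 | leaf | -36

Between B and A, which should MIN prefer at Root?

S (MAX): max(83, -19, 79) = 83
T (MAX): max(-31, -93) = -31
U (MAX): max(-93, 99) = 99
V (MAX): max(51, -94) = 51
F (MIN): min(83, -31, 99, 51) = -31
W (MAX): max(-70, -41, -85) = -41
X (MAX): max(23, 25, -36) = 25
G (MIN): min(-41, 25) = -41
B (MAX): max(-31, -41) = -31
H (MAX): max(93, -52) = 93
J (MAX): max(33, 10, -66, -44) = 33
K (MAX): max(-93, -54, 82) = 82
L (MAX): max(19, 5) = 19
C (MIN): min(93, 33, 82, 19) = 19
M (MAX): max(22, -25, -52) = 22
N (MAX): max(-53, 52, -39) = 52
D (MIN): min(22, 52) = 22
P (MAX): max(71, -77, -3) = 71
Q (MAX): max(-48, 20, 98) = 98
R (MAX): max(-44, 28, 78) = 78
E (MIN): min(71, 98, 78) = 71
A (MAX): max(19, 22, 71) = 71
MIN prefers the lower value; B=-31, A=71. B is better since -31 < 71.

B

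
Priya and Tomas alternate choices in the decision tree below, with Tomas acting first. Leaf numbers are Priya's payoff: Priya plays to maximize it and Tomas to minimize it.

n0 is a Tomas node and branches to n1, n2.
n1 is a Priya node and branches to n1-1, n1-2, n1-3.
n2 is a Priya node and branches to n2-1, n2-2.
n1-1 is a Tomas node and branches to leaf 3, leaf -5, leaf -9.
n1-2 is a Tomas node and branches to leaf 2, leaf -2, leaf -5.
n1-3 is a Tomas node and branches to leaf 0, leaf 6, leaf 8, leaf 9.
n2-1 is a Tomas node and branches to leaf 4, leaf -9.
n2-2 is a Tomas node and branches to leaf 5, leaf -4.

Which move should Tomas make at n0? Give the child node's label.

n2

n1-1 (Tomas): min(3, -5, -9) = -9
n1-2 (Tomas): min(2, -2, -5) = -5
n1-3 (Tomas): min(0, 6, 8, 9) = 0
n1 (Priya): max(-9, -5, 0) = 0
n2-1 (Tomas): min(4, -9) = -9
n2-2 (Tomas): min(5, -4) = -4
n2 (Priya): max(-9, -4) = -4
n0 (Tomas): min(0, -4) = -4
Tomas at n0 wants the lowest of {n1=0, n2=-4}, so chooses n2.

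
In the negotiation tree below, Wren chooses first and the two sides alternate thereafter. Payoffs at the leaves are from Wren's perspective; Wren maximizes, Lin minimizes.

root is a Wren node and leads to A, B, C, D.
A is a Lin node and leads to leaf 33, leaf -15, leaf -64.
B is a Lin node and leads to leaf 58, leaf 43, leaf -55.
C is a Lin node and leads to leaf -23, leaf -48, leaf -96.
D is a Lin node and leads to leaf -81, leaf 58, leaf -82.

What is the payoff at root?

A (Lin): min(33, -15, -64) = -64
B (Lin): min(58, 43, -55) = -55
C (Lin): min(-23, -48, -96) = -96
D (Lin): min(-81, 58, -82) = -82
root (Wren): max(-64, -55, -96, -82) = -55

-55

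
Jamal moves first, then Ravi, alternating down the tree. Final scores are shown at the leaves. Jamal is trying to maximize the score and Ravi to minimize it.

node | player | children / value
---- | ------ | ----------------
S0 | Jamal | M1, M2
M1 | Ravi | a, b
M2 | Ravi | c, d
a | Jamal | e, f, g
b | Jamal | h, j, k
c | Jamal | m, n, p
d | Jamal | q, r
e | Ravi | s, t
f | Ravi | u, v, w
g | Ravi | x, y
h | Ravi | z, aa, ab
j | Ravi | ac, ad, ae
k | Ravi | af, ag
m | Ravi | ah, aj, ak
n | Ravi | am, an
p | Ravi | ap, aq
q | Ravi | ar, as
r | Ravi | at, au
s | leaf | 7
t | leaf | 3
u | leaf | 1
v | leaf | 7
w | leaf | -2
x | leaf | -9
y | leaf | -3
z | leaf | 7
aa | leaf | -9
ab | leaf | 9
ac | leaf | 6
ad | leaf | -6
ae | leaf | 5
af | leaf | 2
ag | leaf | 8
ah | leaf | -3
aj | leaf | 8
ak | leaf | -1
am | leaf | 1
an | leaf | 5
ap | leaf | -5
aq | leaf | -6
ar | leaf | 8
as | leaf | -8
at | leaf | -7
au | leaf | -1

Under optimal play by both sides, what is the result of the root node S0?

e (Ravi): min(7, 3) = 3
f (Ravi): min(1, 7, -2) = -2
g (Ravi): min(-9, -3) = -9
a (Jamal): max(3, -2, -9) = 3
h (Ravi): min(7, -9, 9) = -9
j (Ravi): min(6, -6, 5) = -6
k (Ravi): min(2, 8) = 2
b (Jamal): max(-9, -6, 2) = 2
M1 (Ravi): min(3, 2) = 2
m (Ravi): min(-3, 8, -1) = -3
n (Ravi): min(1, 5) = 1
p (Ravi): min(-5, -6) = -6
c (Jamal): max(-3, 1, -6) = 1
q (Ravi): min(8, -8) = -8
r (Ravi): min(-7, -1) = -7
d (Jamal): max(-8, -7) = -7
M2 (Ravi): min(1, -7) = -7
S0 (Jamal): max(2, -7) = 2

2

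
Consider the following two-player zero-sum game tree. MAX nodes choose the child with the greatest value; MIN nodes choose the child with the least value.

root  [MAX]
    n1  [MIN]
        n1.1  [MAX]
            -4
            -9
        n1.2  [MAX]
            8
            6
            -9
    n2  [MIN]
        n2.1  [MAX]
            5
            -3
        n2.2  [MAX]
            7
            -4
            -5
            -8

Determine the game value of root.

5

n1.1 (MAX): max(-4, -9) = -4
n1.2 (MAX): max(8, 6, -9) = 8
n1 (MIN): min(-4, 8) = -4
n2.1 (MAX): max(5, -3) = 5
n2.2 (MAX): max(7, -4, -5, -8) = 7
n2 (MIN): min(5, 7) = 5
root (MAX): max(-4, 5) = 5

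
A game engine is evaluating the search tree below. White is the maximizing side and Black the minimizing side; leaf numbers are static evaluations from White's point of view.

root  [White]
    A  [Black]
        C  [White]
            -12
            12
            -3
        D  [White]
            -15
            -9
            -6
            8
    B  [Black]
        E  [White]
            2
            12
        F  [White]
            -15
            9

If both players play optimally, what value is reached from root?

9

C (White): max(-12, 12, -3) = 12
D (White): max(-15, -9, -6, 8) = 8
A (Black): min(12, 8) = 8
E (White): max(2, 12) = 12
F (White): max(-15, 9) = 9
B (Black): min(12, 9) = 9
root (White): max(8, 9) = 9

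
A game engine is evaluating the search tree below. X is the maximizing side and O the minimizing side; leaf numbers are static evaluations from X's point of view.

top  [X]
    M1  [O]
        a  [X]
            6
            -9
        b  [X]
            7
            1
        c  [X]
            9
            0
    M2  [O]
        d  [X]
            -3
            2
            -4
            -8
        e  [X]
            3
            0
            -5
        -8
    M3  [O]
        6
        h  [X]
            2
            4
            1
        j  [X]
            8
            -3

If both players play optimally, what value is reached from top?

6

a (X): max(6, -9) = 6
b (X): max(7, 1) = 7
c (X): max(9, 0) = 9
M1 (O): min(6, 7, 9) = 6
d (X): max(-3, 2, -4, -8) = 2
e (X): max(3, 0, -5) = 3
M2 (O): min(2, 3, -8) = -8
h (X): max(2, 4, 1) = 4
j (X): max(8, -3) = 8
M3 (O): min(6, 4, 8) = 4
top (X): max(6, -8, 4) = 6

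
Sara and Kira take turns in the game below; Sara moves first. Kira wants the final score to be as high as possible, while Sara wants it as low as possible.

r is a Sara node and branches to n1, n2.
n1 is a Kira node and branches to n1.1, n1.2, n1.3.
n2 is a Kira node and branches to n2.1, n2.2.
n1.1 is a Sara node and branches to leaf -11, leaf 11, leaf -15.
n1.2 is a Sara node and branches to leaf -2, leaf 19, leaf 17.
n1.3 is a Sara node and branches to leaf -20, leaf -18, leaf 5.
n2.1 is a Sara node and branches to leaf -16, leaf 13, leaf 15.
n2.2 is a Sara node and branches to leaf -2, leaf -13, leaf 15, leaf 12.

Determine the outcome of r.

-13

n1.1 (Sara): min(-11, 11, -15) = -15
n1.2 (Sara): min(-2, 19, 17) = -2
n1.3 (Sara): min(-20, -18, 5) = -20
n1 (Kira): max(-15, -2, -20) = -2
n2.1 (Sara): min(-16, 13, 15) = -16
n2.2 (Sara): min(-2, -13, 15, 12) = -13
n2 (Kira): max(-16, -13) = -13
r (Sara): min(-2, -13) = -13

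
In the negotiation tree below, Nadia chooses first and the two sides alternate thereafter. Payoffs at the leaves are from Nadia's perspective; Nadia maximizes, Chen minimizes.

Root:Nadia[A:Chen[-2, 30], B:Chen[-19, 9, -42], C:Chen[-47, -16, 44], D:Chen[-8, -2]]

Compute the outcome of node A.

-2

A (Chen): min(-2, 30) = -2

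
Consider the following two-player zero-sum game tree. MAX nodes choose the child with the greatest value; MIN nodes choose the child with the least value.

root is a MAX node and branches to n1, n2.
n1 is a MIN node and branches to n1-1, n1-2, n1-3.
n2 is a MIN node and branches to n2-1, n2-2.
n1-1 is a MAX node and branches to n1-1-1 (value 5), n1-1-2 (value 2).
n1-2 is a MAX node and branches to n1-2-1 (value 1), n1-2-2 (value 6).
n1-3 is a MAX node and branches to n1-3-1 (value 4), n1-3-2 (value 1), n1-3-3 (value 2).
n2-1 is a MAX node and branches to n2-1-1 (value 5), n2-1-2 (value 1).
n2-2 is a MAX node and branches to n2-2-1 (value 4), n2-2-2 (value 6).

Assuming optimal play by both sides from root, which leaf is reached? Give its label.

n2-1-1

n1-1 (MAX): max(5, 2) = 5
n1-2 (MAX): max(1, 6) = 6
n1-3 (MAX): max(4, 1, 2) = 4
n1 (MIN): min(5, 6, 4) = 4
n2-1 (MAX): max(5, 1) = 5
n2-2 (MAX): max(4, 6) = 6
n2 (MIN): min(5, 6) = 5
root (MAX): max(4, 5) = 5
At root, MAX picks n2 (highest: 5).
At n2, MIN picks n2-1 (lowest: 5).
At n2-1, MAX picks n2-1-1 (highest: 5).
Terminal value 5.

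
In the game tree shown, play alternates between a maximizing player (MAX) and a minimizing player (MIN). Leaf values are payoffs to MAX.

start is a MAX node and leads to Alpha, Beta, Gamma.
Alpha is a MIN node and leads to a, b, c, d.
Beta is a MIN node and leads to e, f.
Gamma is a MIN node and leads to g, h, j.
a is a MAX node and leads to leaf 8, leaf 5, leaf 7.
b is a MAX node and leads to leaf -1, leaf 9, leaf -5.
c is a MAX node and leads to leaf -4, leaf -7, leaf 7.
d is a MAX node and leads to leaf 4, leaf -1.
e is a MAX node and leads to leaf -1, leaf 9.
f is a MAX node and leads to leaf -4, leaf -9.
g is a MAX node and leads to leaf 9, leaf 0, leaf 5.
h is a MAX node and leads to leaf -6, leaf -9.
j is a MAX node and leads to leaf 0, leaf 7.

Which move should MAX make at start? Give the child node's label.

a (MAX): max(8, 5, 7) = 8
b (MAX): max(-1, 9, -5) = 9
c (MAX): max(-4, -7, 7) = 7
d (MAX): max(4, -1) = 4
Alpha (MIN): min(8, 9, 7, 4) = 4
e (MAX): max(-1, 9) = 9
f (MAX): max(-4, -9) = -4
Beta (MIN): min(9, -4) = -4
g (MAX): max(9, 0, 5) = 9
h (MAX): max(-6, -9) = -6
j (MAX): max(0, 7) = 7
Gamma (MIN): min(9, -6, 7) = -6
start (MAX): max(4, -4, -6) = 4
MAX at start wants the highest of {Alpha=4, Beta=-4, Gamma=-6}, so chooses Alpha.

Alpha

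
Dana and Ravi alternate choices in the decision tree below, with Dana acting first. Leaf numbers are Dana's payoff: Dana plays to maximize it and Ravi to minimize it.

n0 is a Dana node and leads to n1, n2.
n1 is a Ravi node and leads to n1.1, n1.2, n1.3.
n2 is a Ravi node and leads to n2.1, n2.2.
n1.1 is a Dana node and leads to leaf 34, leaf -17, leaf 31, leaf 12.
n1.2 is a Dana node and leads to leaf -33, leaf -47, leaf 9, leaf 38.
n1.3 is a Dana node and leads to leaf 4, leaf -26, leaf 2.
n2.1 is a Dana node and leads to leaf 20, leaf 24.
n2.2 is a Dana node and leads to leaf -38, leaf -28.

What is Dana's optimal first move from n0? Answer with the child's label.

n1

n1.1 (Dana): max(34, -17, 31, 12) = 34
n1.2 (Dana): max(-33, -47, 9, 38) = 38
n1.3 (Dana): max(4, -26, 2) = 4
n1 (Ravi): min(34, 38, 4) = 4
n2.1 (Dana): max(20, 24) = 24
n2.2 (Dana): max(-38, -28) = -28
n2 (Ravi): min(24, -28) = -28
n0 (Dana): max(4, -28) = 4
Dana at n0 wants the highest of {n1=4, n2=-28}, so chooses n1.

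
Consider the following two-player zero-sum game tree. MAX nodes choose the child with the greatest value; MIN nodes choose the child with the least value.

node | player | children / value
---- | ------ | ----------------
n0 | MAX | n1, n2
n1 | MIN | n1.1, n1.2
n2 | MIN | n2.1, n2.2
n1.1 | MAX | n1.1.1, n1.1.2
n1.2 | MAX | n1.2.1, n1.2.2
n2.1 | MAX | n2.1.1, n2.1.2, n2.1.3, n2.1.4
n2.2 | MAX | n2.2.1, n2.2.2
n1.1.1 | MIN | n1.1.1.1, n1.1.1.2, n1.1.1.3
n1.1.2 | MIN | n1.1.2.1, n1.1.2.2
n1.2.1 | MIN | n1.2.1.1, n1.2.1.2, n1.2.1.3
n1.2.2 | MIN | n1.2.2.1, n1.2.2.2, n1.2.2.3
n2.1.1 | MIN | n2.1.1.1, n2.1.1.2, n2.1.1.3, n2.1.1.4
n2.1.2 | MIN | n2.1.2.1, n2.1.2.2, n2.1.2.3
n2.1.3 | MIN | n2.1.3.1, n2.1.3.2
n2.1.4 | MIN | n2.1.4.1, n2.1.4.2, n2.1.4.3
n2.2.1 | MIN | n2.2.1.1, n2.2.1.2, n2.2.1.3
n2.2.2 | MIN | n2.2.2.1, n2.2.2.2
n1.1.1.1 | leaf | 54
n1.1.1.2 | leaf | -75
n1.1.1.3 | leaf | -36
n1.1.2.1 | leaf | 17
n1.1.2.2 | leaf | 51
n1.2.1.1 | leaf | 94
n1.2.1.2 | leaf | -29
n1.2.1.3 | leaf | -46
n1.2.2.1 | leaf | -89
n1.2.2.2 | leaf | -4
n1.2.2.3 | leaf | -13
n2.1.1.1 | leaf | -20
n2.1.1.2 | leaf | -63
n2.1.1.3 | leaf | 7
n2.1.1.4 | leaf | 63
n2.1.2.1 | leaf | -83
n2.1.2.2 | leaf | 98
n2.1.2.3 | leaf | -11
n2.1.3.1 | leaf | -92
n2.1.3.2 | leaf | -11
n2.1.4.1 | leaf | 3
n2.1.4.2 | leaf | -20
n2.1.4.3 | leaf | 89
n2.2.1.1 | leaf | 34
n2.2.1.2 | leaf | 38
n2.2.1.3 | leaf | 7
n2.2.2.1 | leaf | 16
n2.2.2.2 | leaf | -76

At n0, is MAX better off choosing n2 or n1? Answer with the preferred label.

n2.1.1 (MIN): min(-20, -63, 7, 63) = -63
n2.1.2 (MIN): min(-83, 98, -11) = -83
n2.1.3 (MIN): min(-92, -11) = -92
n2.1.4 (MIN): min(3, -20, 89) = -20
n2.1 (MAX): max(-63, -83, -92, -20) = -20
n2.2.1 (MIN): min(34, 38, 7) = 7
n2.2.2 (MIN): min(16, -76) = -76
n2.2 (MAX): max(7, -76) = 7
n2 (MIN): min(-20, 7) = -20
n1.1.1 (MIN): min(54, -75, -36) = -75
n1.1.2 (MIN): min(17, 51) = 17
n1.1 (MAX): max(-75, 17) = 17
n1.2.1 (MIN): min(94, -29, -46) = -46
n1.2.2 (MIN): min(-89, -4, -13) = -89
n1.2 (MAX): max(-46, -89) = -46
n1 (MIN): min(17, -46) = -46
MAX prefers the higher value; n2=-20, n1=-46. n2 is better since -20 > -46.

n2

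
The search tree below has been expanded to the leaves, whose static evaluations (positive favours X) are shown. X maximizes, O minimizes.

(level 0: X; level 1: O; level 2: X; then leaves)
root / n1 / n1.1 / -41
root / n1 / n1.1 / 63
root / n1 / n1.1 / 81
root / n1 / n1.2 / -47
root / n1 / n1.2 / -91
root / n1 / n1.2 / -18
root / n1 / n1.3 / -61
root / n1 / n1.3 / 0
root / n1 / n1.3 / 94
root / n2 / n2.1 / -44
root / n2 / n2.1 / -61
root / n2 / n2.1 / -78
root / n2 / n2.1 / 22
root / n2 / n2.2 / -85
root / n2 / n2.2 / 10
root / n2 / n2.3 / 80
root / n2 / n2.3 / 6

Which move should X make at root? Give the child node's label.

n1.1 (X): max(-41, 63, 81) = 81
n1.2 (X): max(-47, -91, -18) = -18
n1.3 (X): max(-61, 0, 94) = 94
n1 (O): min(81, -18, 94) = -18
n2.1 (X): max(-44, -61, -78, 22) = 22
n2.2 (X): max(-85, 10) = 10
n2.3 (X): max(80, 6) = 80
n2 (O): min(22, 10, 80) = 10
root (X): max(-18, 10) = 10
X at root wants the highest of {n1=-18, n2=10}, so chooses n2.

n2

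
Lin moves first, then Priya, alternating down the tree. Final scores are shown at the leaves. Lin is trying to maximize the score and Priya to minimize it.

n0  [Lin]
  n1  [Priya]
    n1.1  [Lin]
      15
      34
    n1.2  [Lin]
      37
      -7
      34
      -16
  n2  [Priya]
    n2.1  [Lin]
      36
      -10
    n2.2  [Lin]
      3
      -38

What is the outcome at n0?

34

n1.1 (Lin): max(15, 34) = 34
n1.2 (Lin): max(37, -7, 34, -16) = 37
n1 (Priya): min(34, 37) = 34
n2.1 (Lin): max(36, -10) = 36
n2.2 (Lin): max(3, -38) = 3
n2 (Priya): min(36, 3) = 3
n0 (Lin): max(34, 3) = 34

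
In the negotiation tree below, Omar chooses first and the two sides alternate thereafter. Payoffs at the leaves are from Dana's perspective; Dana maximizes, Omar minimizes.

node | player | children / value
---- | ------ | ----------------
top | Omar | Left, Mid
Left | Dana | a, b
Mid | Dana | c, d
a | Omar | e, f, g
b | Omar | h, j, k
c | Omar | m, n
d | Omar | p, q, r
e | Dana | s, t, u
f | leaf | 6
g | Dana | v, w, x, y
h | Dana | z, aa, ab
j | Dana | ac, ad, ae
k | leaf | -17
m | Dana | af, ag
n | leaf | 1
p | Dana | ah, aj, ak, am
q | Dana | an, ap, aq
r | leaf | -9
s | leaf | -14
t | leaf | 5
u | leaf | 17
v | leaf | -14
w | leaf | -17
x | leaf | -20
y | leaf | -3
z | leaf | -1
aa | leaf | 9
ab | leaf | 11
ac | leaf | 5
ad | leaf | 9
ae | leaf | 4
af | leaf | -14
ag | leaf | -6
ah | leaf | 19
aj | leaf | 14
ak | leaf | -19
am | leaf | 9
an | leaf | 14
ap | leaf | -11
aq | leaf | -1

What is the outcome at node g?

-3

g (Dana): max(-14, -17, -20, -3) = -3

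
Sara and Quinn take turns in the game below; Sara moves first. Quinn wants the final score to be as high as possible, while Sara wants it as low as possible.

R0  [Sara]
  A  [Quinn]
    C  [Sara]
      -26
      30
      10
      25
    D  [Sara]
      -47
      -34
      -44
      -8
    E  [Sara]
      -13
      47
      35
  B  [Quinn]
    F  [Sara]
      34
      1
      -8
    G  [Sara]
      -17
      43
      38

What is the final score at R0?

C (Sara): min(-26, 30, 10, 25) = -26
D (Sara): min(-47, -34, -44, -8) = -47
E (Sara): min(-13, 47, 35) = -13
A (Quinn): max(-26, -47, -13) = -13
F (Sara): min(34, 1, -8) = -8
G (Sara): min(-17, 43, 38) = -17
B (Quinn): max(-8, -17) = -8
R0 (Sara): min(-13, -8) = -13

-13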